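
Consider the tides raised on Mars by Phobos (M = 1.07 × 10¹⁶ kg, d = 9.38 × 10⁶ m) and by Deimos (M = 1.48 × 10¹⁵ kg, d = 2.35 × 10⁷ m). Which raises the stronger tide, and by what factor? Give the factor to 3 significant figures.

Compare M/d³ for the two perturbers:
Phobos: (1.07 × 10¹⁶) / (9.38 × 10⁶)³ = 1.297 × 10⁻⁵
Deimos: (1.48 × 10¹⁵) / (2.35 × 10⁷)³ = 1.140 × 10⁻⁷
Ratio (larger/smaller) = 114

Phobos, by a factor of ≈ 114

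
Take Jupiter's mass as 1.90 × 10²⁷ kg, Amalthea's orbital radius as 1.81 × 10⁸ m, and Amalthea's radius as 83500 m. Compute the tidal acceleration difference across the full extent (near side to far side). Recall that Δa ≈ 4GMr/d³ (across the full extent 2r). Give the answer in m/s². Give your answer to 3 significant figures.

Δa = 4GMr/d³
   = 4 × (6.674 × 10⁻¹¹) × (1.90 × 10²⁷) × (83500) / (1.81 × 10⁸)³
   = 7.14 × 10⁻³ m/s²

7.14 × 10⁻³ m/s²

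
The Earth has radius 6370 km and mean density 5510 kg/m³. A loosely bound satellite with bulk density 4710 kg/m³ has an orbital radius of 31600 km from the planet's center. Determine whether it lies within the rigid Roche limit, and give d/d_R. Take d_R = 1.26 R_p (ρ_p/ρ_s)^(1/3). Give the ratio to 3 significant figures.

outside; d/d_R ≈ 3.74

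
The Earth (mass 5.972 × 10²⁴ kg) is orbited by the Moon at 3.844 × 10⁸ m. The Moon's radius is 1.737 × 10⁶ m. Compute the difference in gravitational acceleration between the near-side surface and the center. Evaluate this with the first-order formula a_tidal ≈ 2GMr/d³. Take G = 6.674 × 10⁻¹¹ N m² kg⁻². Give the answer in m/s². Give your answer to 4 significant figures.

a_tidal = 2GMr/d³
        = 2 × (6.674 × 10⁻¹¹) × (5.972 × 10²⁴) × (1.737 × 10⁶) / (3.844 × 10⁸)³
        = 2.438 × 10⁻⁵ m/s²

2.438 × 10⁻⁵ m/s²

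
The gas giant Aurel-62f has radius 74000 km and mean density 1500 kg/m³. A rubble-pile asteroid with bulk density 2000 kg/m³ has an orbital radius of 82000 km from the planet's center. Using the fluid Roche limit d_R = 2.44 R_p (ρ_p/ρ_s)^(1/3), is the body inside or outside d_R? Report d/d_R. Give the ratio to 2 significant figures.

inside; d/d_R ≈ 0.50

d_R = 2.44 × (74000 km) × (1500/2000)^(1/3) = 1.640 × 10⁵ km
d/d_R = (82000) / (1.640 × 10⁵) = 0.50
Since d/d_R < 1, the body is inside the Roche limit.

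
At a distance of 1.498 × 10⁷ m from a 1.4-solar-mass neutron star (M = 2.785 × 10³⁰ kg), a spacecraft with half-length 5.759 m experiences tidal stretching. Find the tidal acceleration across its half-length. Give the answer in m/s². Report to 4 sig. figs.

6.369 × 10⁻¹ m/s²

Differencing GM/(d−r)² and GM/d² to first order in r/d gives 2GMr/d³.
a_tidal = 2GMr/d³
        = 2 × (6.674 × 10⁻¹¹) × (2.785 × 10³⁰) × (5.759) / (1.498 × 10⁷)³
        = 6.369 × 10⁻¹ m/s²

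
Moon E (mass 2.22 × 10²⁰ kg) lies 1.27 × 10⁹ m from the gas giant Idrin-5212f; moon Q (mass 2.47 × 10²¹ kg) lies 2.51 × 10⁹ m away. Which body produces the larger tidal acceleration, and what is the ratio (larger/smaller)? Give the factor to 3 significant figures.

Tidal acceleration ∝ M/d³, so compare M/d³ for each.
Moon E: (2.22 × 10²⁰) / (1.27 × 10⁹)³ = 1.084 × 10⁻⁷
Moon Q: (2.47 × 10²¹) / (2.51 × 10⁹)³ = 1.562 × 10⁻⁷
Ratio (larger/smaller) = 1.44

Moon Q, by a factor of ≈ 1.44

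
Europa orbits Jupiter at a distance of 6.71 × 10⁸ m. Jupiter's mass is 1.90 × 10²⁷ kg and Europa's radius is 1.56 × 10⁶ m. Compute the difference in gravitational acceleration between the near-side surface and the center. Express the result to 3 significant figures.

Since r ≪ d, expand the inverse-square field across one radius to get the leading 2GMr/d³ term.
Δa = 2GMr/d³
   = 2 × (6.674 × 10⁻¹¹) × (1.90 × 10²⁷) × (1.56 × 10⁶) / (6.71 × 10⁸)³
   = 1.31 × 10⁻³ m/s²

1.31 × 10⁻³ m/s²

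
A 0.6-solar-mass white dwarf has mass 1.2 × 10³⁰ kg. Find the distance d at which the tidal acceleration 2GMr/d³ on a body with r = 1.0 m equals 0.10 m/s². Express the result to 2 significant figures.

2GMr/d³ = a_tidal  ⇒  d = (2GMr / a_tidal)^(1/3)
d = (2 × 6.674×10⁻¹¹ × (1.2 × 10³⁰) × (1.0) / (0.10))^(1/3)
  = 1.2 × 10⁷ m

1.2 × 10⁷ m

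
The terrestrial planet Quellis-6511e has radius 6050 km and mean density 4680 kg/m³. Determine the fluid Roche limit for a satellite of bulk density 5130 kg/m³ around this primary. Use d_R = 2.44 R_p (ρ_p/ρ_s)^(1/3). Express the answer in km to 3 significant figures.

d_R = 2.44 × 6050 km × (4680/5130)^(1/3)
    = 14300 km

14300 km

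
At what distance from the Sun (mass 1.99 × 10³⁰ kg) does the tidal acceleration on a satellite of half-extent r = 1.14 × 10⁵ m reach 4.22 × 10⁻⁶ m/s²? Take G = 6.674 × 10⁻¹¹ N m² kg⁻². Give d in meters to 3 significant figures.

1.93 × 10¹⁰ m

2GMr/d³ = a_tidal  ⇒  d = (2GMr / a_tidal)^(1/3)
d = (2 × 6.674×10⁻¹¹ × (1.99 × 10³⁰) × (1.14 × 10⁵) / (4.22 × 10⁻⁶))^(1/3)
  = 1.93 × 10¹⁰ m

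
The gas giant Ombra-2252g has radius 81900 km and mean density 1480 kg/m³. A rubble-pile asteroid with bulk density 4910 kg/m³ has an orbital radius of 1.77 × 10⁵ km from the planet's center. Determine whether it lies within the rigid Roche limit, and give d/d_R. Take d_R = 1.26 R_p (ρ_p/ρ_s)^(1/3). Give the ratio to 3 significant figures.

outside; d/d_R ≈ 2.56

d_R = 1.26 × (81900 km) × (1480/4910)^(1/3) = 69190 km
d/d_R = (1.77 × 10⁵) / (69190) = 2.56
Since d/d_R > 1, the body is outside the Roche limit.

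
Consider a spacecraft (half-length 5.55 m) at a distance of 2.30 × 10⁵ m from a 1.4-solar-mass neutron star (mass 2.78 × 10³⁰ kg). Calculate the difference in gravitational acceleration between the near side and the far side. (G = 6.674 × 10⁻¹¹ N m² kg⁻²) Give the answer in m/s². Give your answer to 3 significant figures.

3.39 × 10⁵ m/s²

Δa = 4GMr/d³
   = 4 × (6.674 × 10⁻¹¹) × (2.78 × 10³⁰) × (5.55) / (2.30 × 10⁵)³
   = 3.39 × 10⁵ m/s²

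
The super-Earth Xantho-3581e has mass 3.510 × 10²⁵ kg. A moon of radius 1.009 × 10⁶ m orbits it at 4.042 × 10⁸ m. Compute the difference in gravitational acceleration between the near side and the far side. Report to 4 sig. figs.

Δa = 4GMr/d³
   = 4 × (6.674 × 10⁻¹¹) × (3.510 × 10²⁵) × (1.009 × 10⁶) / (4.042 × 10⁸)³
   = 1.432 × 10⁻⁴ m/s²

1.432 × 10⁻⁴ m/s²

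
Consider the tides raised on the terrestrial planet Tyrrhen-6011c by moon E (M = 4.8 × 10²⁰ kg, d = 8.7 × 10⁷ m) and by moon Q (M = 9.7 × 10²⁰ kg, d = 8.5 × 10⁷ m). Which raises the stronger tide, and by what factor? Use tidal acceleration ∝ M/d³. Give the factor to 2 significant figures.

Tidal stretch scales as M/d³; compute that for each body.
Moon E: (4.8 × 10²⁰) / (8.7 × 10⁷)³ = 7.289 × 10⁻⁴
Moon Q: (9.7 × 10²⁰) / (8.5 × 10⁷)³ = 1.579 × 10⁻³
Ratio (larger/smaller) = 2.2

Moon Q, by a factor of ≈ 2.2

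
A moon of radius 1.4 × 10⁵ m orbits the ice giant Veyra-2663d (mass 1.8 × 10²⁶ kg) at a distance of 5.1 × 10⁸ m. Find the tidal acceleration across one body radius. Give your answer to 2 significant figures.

a_tidal = 2GMr/d³
        = 2 × (6.674 × 10⁻¹¹) × (1.8 × 10²⁶) × (1.4 × 10⁵) / (5.1 × 10⁸)³
        = 2.5 × 10⁻⁵ m/s²

2.5 × 10⁻⁵ m/s²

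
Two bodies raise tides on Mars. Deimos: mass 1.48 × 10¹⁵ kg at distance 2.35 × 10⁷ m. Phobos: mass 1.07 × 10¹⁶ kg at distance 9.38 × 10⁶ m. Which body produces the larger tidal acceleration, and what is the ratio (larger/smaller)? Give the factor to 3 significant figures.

Tidal acceleration ∝ M/d³, so compare M/d³ for each.
Deimos: (1.48 × 10¹⁵) / (2.35 × 10⁷)³ = 1.140 × 10⁻⁷
Phobos: (1.07 × 10¹⁶) / (9.38 × 10⁶)³ = 1.297 × 10⁻⁵
Ratio (larger/smaller) = 114

Phobos, by a factor of ≈ 114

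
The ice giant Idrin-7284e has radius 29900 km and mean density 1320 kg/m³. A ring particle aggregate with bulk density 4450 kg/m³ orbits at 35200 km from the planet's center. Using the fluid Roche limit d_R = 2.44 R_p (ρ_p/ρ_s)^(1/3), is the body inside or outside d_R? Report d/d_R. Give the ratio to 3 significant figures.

d_R = 2.44 × (29900 km) × (1320/4450)^(1/3) = 48660 km
d/d_R = (35200) / (48660) = 0.723
Since d/d_R < 1, the body is inside the Roche limit.

inside; d/d_R ≈ 0.723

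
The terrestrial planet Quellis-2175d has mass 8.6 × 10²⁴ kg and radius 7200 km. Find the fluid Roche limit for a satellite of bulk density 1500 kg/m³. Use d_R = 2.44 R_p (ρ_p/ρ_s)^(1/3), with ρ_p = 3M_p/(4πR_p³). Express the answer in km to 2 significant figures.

27000 km

ρ_p = 3M_p/(4πR_p³) = 3 × (8.6 × 10²⁴) / (4π × (7.2 × 10⁶ m)³) = 5500 kg/m³
d_R = 2.44 × 7200 km × (5500/1500)^(1/3)
    = 27000 km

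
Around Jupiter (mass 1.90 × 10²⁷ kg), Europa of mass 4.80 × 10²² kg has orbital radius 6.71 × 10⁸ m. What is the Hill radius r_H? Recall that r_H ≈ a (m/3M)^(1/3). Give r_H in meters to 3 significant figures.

1.37 × 10⁷ m

r_H ≈ a (m/3M)^(1/3)
    = (6.71 × 10⁸) × (4.80 × 10²² / (3 × 1.90 × 10²⁷))^(1/3)
    = 1.37 × 10⁷ m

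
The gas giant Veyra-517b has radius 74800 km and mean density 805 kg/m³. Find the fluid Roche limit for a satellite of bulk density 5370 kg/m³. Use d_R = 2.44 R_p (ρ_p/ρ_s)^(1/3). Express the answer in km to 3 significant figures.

d_R = 2.44 × 74800 km × (805/5370)^(1/3)
    = 97000 km

97000 km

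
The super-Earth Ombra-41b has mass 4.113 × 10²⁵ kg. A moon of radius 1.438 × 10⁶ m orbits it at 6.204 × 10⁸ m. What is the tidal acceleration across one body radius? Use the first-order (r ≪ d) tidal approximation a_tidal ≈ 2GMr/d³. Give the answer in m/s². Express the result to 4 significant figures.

Δa = 2GMr/d³
   = 2 × (6.674 × 10⁻¹¹) × (4.113 × 10²⁵) × (1.438 × 10⁶) / (6.204 × 10⁸)³
   = 3.306 × 10⁻⁵ m/s²

3.306 × 10⁻⁵ m/s²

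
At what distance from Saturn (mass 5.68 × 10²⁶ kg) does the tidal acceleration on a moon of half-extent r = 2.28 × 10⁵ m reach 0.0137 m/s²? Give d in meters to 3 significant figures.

1.08 × 10⁸ m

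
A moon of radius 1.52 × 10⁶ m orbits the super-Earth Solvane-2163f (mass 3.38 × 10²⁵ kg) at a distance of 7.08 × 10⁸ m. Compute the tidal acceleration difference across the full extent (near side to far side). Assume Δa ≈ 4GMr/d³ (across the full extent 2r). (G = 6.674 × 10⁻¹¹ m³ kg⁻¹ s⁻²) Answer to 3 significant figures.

3.86 × 10⁻⁵ m/s²

a_tidal = 4GMr/d³
        = 4 × (6.674 × 10⁻¹¹) × (3.38 × 10²⁵) × (1.52 × 10⁶) / (7.08 × 10⁸)³
        = 3.86 × 10⁻⁵ m/s²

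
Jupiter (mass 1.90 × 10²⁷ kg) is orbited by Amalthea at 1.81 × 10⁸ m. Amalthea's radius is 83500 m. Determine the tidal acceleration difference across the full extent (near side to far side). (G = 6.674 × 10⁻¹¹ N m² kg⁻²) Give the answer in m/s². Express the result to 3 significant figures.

a_tidal = 4GMr/d³
        = 4 × (6.674 × 10⁻¹¹) × (1.90 × 10²⁷) × (83500) / (1.81 × 10⁸)³
        = 7.14 × 10⁻³ m/s²

7.14 × 10⁻³ m/s²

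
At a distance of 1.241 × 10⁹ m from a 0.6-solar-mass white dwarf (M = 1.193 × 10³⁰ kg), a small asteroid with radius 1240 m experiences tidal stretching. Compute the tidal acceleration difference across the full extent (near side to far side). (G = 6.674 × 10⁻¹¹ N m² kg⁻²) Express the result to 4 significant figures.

Δa = 4GMr/d³
   = 4 × (6.674 × 10⁻¹¹) × (1.193 × 10³⁰) × (1240) / (1.241 × 10⁹)³
   = 2.066 × 10⁻⁴ m/s²

2.066 × 10⁻⁴ m/s²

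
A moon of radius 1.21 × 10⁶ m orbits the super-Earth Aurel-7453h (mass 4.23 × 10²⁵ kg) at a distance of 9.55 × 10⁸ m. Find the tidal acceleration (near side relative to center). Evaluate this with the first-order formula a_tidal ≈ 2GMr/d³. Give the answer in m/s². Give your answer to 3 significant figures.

a_tidal = 2GMr/d³
        = 2 × (6.674 × 10⁻¹¹) × (4.23 × 10²⁵) × (1.21 × 10⁶) / (9.55 × 10⁸)³
        = 7.84 × 10⁻⁶ m/s²

7.84 × 10⁻⁶ m/s²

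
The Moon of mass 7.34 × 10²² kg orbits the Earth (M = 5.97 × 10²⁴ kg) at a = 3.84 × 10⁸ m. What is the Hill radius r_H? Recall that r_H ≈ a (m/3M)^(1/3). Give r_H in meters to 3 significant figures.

6.15 × 10⁷ m

r_H ≈ a (m/3M)^(1/3)
    = (3.84 × 10⁸) × (7.34 × 10²² / (3 × 5.97 × 10²⁴))^(1/3)
    = 6.15 × 10⁷ m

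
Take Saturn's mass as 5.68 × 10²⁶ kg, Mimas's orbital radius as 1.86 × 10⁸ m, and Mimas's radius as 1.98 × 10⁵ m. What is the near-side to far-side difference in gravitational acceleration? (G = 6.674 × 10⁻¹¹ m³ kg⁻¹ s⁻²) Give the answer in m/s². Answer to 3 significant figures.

a_tidal = 4GMr/d³
        = 4 × (6.674 × 10⁻¹¹) × (5.68 × 10²⁶) × (1.98 × 10⁵) / (1.86 × 10⁸)³
        = 4.67 × 10⁻³ m/s²

4.67 × 10⁻³ m/s²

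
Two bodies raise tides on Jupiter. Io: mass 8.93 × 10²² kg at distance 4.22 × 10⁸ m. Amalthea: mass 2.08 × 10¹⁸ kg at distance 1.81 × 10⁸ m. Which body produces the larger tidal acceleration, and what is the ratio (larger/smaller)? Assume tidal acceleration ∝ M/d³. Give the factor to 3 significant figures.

Tidal acceleration ∝ M/d³, so compare M/d³ for each.
Io: (8.93 × 10²²) / (4.22 × 10⁸)³ = 1.188 × 10⁻³
Amalthea: (2.08 × 10¹⁸) / (1.81 × 10⁸)³ = 3.508 × 10⁻⁷
Ratio (larger/smaller) = 3390

Io, by a factor of ≈ 3390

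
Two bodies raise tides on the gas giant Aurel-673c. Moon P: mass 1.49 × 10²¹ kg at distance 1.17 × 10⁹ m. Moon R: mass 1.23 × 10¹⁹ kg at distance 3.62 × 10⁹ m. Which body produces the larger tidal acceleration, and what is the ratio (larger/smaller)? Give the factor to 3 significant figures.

Moon P, by a factor of ≈ 3590

Tidal stretch scales as M/d³; compute that for each body.
Moon P: (1.49 × 10²¹) / (1.17 × 10⁹)³ = 9.303 × 10⁻⁷
Moon R: (1.23 × 10¹⁹) / (3.62 × 10⁹)³ = 2.593 × 10⁻¹⁰
Ratio (larger/smaller) = 3590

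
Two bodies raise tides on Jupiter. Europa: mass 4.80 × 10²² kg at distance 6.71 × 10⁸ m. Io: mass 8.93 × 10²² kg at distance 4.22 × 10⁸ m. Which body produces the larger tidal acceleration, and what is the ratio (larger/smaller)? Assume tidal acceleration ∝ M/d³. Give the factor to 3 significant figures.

Io, by a factor of ≈ 7.48

Tidal stretch scales as M/d³; compute that for each body.
Europa: (4.80 × 10²²) / (6.71 × 10⁸)³ = 1.589 × 10⁻⁴
Io: (8.93 × 10²²) / (4.22 × 10⁸)³ = 1.188 × 10⁻³
Ratio (larger/smaller) = 7.48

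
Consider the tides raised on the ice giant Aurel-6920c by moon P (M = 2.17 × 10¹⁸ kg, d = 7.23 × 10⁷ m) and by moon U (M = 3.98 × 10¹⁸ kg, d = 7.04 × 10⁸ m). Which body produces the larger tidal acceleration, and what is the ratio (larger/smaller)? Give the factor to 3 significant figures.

Moon P, by a factor of ≈ 503

The tide-raising term goes as M/d³ (the gradient of a 1/d² field).
Moon P: (2.17 × 10¹⁸) / (7.23 × 10⁷)³ = 5.742 × 10⁻⁶
Moon U: (3.98 × 10¹⁸) / (7.04 × 10⁸)³ = 1.141 × 10⁻⁸
Ratio (larger/smaller) = 503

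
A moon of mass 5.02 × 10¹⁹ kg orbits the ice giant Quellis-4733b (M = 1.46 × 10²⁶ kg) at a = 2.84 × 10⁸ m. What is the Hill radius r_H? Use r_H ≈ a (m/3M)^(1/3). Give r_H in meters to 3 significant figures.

r_H ≈ a (m/3M)^(1/3)
    = (2.84 × 10⁸) × (5.02 × 10¹⁹ / (3 × 1.46 × 10²⁶))^(1/3)
    = 1.38 × 10⁶ m

1.38 × 10⁶ m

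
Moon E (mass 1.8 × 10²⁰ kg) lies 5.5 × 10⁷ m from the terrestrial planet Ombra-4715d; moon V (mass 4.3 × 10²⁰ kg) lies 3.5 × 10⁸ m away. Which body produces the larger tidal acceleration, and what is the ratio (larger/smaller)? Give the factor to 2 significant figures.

Tidal acceleration ∝ M/d³, so compare M/d³ for each.
Moon E: (1.8 × 10²⁰) / (5.5 × 10⁷)³ = 1.082 × 10⁻³
Moon V: (4.3 × 10²⁰) / (3.5 × 10⁸)³ = 1.003 × 10⁻⁵
Ratio (larger/smaller) = 110

Moon E, by a factor of ≈ 110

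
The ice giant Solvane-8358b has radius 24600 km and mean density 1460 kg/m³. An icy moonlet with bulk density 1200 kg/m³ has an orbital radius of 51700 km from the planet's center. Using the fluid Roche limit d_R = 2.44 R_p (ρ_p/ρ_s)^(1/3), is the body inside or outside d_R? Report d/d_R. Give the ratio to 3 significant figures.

inside; d/d_R ≈ 0.807

d_R = 2.44 × (24600 km) × (1460/1200)^(1/3) = 64080 km
d/d_R = (51700) / (64080) = 0.807
Since d/d_R < 1, the body is inside the Roche limit.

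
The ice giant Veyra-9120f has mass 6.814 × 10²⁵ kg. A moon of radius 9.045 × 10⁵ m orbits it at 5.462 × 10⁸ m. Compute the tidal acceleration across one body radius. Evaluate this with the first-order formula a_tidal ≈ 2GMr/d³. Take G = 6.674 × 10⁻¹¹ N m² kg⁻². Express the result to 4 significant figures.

5.049 × 10⁻⁵ m/s²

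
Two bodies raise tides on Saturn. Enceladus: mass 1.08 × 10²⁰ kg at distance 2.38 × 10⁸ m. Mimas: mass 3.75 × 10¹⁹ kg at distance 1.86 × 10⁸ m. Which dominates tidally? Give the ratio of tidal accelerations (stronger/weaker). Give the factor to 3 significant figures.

Tidal acceleration ∝ M/d³, so compare M/d³ for each.
Enceladus: (1.08 × 10²⁰) / (2.38 × 10⁸)³ = 8.011 × 10⁻⁶
Mimas: (3.75 × 10¹⁹) / (1.86 × 10⁸)³ = 5.828 × 10⁻⁶
Ratio (larger/smaller) = 1.37

Enceladus, by a factor of ≈ 1.37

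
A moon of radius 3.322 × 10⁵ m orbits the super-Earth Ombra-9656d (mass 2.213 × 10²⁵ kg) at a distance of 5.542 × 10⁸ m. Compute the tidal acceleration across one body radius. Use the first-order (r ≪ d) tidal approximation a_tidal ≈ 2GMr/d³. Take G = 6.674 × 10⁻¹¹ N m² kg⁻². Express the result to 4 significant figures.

Δa = 2GMr/d³
   = 2 × (6.674 × 10⁻¹¹) × (2.213 × 10²⁵) × (3.322 × 10⁵) / (5.542 × 10⁸)³
   = 5.765 × 10⁻⁶ m/s²

5.765 × 10⁻⁶ m/s²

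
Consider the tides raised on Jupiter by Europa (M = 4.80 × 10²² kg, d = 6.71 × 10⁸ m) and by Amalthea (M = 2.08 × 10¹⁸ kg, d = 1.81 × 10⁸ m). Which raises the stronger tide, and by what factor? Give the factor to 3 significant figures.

Compare M/d³ for the two perturbers:
Europa: (4.80 × 10²²) / (6.71 × 10⁸)³ = 1.589 × 10⁻⁴
Amalthea: (2.08 × 10¹⁸) / (1.81 × 10⁸)³ = 3.508 × 10⁻⁷
Ratio (larger/smaller) = 453

Europa, by a factor of ≈ 453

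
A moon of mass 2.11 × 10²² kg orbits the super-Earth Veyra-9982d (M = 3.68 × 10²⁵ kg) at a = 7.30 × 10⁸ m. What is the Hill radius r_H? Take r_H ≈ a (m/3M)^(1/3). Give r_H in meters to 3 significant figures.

r_H ≈ a (m/3M)^(1/3)
    = (7.30 × 10⁸) × (2.11 × 10²² / (3 × 3.68 × 10²⁵))^(1/3)
    = 4.20 × 10⁷ m

4.20 × 10⁷ m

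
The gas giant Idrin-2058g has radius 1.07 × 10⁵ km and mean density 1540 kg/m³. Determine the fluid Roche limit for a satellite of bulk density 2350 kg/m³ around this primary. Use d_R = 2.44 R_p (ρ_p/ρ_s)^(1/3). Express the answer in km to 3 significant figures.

2.27 × 10⁵ km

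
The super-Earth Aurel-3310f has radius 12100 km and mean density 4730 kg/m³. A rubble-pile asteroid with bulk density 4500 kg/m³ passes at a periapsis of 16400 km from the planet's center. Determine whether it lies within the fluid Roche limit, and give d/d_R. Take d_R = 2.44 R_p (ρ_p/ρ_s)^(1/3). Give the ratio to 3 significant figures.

d_R = 2.44 × (12100 km) × (4730/4500)^(1/3) = 30020 km
d/d_R = (16400) / (30020) = 0.546
Since d/d_R < 1, the body is inside the Roche limit.

inside; d/d_R ≈ 0.546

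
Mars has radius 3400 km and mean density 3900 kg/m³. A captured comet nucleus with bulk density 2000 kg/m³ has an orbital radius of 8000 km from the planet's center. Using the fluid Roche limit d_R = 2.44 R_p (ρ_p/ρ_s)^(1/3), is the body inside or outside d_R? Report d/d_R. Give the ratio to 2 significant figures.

inside; d/d_R ≈ 0.77

d_R = 2.44 × (3400 km) × (3900/2000)^(1/3) = 10360 km
d/d_R = (8000) / (10360) = 0.77
Since d/d_R < 1, the body is inside the Roche limit.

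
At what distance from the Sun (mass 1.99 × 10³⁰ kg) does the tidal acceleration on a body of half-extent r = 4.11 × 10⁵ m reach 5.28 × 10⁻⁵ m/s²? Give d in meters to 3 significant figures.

2GMr/d³ = a_tidal  ⇒  d = (2GMr / a_tidal)^(1/3)
d = (2 × 6.674×10⁻¹¹ × (1.99 × 10³⁰) × (4.11 × 10⁵) / (5.28 × 10⁻⁵))^(1/3)
  = 1.27 × 10¹⁰ m

1.27 × 10¹⁰ m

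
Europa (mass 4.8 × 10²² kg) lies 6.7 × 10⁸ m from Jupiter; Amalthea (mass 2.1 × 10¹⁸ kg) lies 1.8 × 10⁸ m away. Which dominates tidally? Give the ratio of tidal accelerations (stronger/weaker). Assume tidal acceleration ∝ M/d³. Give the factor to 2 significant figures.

Tidal acceleration ∝ M/d³, so compare M/d³ for each.
Europa: (4.8 × 10²²) / (6.7 × 10⁸)³ = 1.596 × 10⁻⁴
Amalthea: (2.1 × 10¹⁸) / (1.8 × 10⁸)³ = 3.601 × 10⁻⁷
Ratio (larger/smaller) = 440

Europa, by a factor of ≈ 440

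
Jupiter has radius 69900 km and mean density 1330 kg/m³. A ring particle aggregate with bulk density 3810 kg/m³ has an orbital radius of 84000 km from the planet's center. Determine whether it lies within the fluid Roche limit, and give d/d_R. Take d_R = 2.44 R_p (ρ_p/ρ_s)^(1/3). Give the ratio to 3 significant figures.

d_R = 2.44 × (69900 km) × (1330/3810)^(1/3) = 1.201 × 10⁵ km
d/d_R = (84000) / (1.201 × 10⁵) = 0.699
Since d/d_R < 1, the body is inside the Roche limit.

inside; d/d_R ≈ 0.699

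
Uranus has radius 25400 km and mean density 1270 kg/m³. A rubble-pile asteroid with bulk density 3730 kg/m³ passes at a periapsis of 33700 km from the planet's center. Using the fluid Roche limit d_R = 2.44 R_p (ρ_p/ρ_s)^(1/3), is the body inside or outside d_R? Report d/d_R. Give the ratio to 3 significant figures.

inside; d/d_R ≈ 0.779

d_R = 2.44 × (25400 km) × (1270/3730)^(1/3) = 43280 km
d/d_R = (33700) / (43280) = 0.779
Since d/d_R < 1, the body is inside the Roche limit.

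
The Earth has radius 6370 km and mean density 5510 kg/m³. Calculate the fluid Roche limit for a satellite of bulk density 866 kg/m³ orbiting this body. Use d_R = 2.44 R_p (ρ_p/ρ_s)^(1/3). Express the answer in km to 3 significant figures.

d_R = 2.44 × 6370 km × (5510/866)^(1/3)
    = 28800 km

28800 km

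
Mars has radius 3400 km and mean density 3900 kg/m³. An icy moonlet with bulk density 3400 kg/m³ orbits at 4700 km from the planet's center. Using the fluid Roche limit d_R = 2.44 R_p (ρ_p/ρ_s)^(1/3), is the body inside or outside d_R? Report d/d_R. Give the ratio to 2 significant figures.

inside; d/d_R ≈ 0.54

d_R = 2.44 × (3400 km) × (3900/3400)^(1/3) = 8684 km
d/d_R = (4700) / (8684) = 0.54
Since d/d_R < 1, the body is inside the Roche limit.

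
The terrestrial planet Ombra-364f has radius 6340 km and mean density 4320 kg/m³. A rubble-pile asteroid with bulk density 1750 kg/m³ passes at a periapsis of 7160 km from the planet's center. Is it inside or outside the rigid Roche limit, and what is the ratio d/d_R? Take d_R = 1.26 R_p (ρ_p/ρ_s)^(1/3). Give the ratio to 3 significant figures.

inside; d/d_R ≈ 0.663

d_R = 1.26 × (6340 km) × (4320/1750)^(1/3) = 10800 km
d/d_R = (7160) / (10800) = 0.663
Since d/d_R < 1, the body is inside the Roche limit.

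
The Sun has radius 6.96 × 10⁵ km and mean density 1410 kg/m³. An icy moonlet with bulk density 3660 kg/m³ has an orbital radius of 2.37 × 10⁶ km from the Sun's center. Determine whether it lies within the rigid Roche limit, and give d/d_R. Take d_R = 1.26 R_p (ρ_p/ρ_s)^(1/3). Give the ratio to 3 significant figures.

outside; d/d_R ≈ 3.71

d_R = 1.26 × (6.96 × 10⁵ km) × (1410/3660)^(1/3) = 6.381 × 10⁵ km
d/d_R = (2.37 × 10⁶) / (6.381 × 10⁵) = 3.71
Since d/d_R > 1, the body is outside the Roche limit.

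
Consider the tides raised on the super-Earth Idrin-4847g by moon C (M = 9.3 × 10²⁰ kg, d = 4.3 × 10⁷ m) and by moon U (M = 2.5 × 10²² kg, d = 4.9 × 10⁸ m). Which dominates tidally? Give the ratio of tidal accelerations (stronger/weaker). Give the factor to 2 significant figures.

Tidal stretch scales as M/d³; compute that for each body.
Moon C: (9.3 × 10²⁰) / (4.3 × 10⁷)³ = 1.170 × 10⁻²
Moon U: (2.5 × 10²²) / (4.9 × 10⁸)³ = 2.125 × 10⁻⁴
Ratio (larger/smaller) = 55

Moon C, by a factor of ≈ 55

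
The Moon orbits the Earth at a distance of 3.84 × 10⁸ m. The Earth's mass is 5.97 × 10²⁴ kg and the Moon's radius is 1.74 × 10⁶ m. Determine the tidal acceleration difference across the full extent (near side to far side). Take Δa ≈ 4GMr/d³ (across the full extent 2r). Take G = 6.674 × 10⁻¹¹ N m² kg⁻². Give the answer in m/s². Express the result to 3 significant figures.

Δa = 4GMr/d³
   = 4 × (6.674 × 10⁻¹¹) × (5.97 × 10²⁴) × (1.74 × 10⁶) / (3.84 × 10⁸)³
   = 4.90 × 10⁻⁵ m/s²

4.90 × 10⁻⁵ m/s²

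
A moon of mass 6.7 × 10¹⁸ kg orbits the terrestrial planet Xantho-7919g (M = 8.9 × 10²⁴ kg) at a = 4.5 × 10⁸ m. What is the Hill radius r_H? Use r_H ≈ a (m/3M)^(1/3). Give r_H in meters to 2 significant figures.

r_H ≈ a (m/3M)^(1/3)
    = (4.5 × 10⁸) × (6.7 × 10¹⁸ / (3 × 8.9 × 10²⁴))^(1/3)
    = 2.8 × 10⁶ m

2.8 × 10⁶ m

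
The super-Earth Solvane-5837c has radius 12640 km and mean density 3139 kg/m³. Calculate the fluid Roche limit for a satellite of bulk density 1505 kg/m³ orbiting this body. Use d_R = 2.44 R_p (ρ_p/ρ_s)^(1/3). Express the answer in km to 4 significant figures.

d_R = 2.44 × 12640 km × (3139/1505)^(1/3)
    = 39410 km

39410 km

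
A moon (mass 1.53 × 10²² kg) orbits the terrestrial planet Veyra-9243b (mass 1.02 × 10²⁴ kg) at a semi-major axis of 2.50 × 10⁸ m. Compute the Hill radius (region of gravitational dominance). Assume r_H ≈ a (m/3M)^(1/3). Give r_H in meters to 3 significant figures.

4.27 × 10⁷ m

r_H ≈ a (m/3M)^(1/3)
    = (2.50 × 10⁸) × (1.53 × 10²² / (3 × 1.02 × 10²⁴))^(1/3)
    = 4.27 × 10⁷ m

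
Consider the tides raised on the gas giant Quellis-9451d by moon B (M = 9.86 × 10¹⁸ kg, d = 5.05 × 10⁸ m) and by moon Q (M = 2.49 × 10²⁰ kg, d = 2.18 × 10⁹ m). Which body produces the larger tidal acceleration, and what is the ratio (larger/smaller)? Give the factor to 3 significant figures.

Moon B, by a factor of ≈ 3.19

The tide-raising term goes as M/d³ (the gradient of a 1/d² field).
Moon B: (9.86 × 10¹⁸) / (5.05 × 10⁸)³ = 7.656 × 10⁻⁸
Moon Q: (2.49 × 10²⁰) / (2.18 × 10⁹)³ = 2.403 × 10⁻⁸
Ratio (larger/smaller) = 3.19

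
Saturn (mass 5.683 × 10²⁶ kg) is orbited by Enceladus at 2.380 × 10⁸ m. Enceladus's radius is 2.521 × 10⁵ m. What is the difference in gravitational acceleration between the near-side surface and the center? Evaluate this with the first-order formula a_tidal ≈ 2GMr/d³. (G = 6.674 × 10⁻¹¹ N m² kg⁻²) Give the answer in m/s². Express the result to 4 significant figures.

Δa = 2GMr/d³
   = 2 × (6.674 × 10⁻¹¹) × (5.683 × 10²⁶) × (2.521 × 10⁵) / (2.380 × 10⁸)³
   = 1.419 × 10⁻³ m/s²

1.419 × 10⁻³ m/s²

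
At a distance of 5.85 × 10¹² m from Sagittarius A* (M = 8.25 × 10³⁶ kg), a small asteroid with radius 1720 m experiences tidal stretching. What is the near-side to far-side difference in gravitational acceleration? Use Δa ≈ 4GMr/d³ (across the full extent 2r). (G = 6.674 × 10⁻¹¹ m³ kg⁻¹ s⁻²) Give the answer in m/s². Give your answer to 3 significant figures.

1.89 × 10⁻⁸ m/s²

a_tidal = 4GMr/d³
        = 4 × (6.674 × 10⁻¹¹) × (8.25 × 10³⁶) × (1720) / (5.85 × 10¹²)³
        = 1.89 × 10⁻⁸ m/s²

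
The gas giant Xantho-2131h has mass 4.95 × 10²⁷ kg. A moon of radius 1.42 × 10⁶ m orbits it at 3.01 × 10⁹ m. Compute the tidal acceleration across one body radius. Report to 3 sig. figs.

3.44 × 10⁻⁵ m/s²

Δg = 2GMr/d³
   = 2 × (6.674 × 10⁻¹¹) × (4.95 × 10²⁷) × (1.42 × 10⁶) / (3.01 × 10⁹)³
   = 3.44 × 10⁻⁵ m/s²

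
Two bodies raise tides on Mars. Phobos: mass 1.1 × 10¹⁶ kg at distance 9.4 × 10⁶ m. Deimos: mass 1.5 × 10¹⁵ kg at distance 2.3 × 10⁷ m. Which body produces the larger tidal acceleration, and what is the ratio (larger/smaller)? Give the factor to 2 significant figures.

Phobos, by a factor of ≈ 110

Tidal stretch scales as M/d³; compute that for each body.
Phobos: (1.1 × 10¹⁶) / (9.4 × 10⁶)³ = 1.324 × 10⁻⁵
Deimos: (1.5 × 10¹⁵) / (2.3 × 10⁷)³ = 1.233 × 10⁻⁷
Ratio (larger/smaller) = 110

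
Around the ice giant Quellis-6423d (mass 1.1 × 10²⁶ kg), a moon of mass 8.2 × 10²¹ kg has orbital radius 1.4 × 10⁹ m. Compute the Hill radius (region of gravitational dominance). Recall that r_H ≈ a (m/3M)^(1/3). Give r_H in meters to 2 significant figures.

4.1 × 10⁷ m

r_H ≈ a (m/3M)^(1/3)
    = (1.4 × 10⁹) × (8.2 × 10²¹ / (3 × 1.1 × 10²⁶))^(1/3)
    = 4.1 × 10⁷ m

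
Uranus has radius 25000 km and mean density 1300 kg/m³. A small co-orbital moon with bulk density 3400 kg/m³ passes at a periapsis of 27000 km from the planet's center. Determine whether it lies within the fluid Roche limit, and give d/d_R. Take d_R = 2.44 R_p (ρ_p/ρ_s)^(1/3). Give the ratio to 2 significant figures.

d_R = 2.44 × (25000 km) × (1300/3400)^(1/3) = 44270 km
d/d_R = (27000) / (44270) = 0.61
Since d/d_R < 1, the body is inside the Roche limit.

inside; d/d_R ≈ 0.61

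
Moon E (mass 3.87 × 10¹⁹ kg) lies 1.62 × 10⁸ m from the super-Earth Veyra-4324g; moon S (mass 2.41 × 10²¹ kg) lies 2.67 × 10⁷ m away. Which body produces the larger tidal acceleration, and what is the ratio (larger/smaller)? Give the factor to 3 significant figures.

Moon S, by a factor of ≈ 13900

Tidal acceleration ∝ M/d³, so compare M/d³ for each.
Moon E: (3.87 × 10¹⁹) / (1.62 × 10⁸)³ = 9.103 × 10⁻⁶
Moon S: (2.41 × 10²¹) / (2.67 × 10⁷)³ = 1.266 × 10⁻¹
Ratio (larger/smaller) = 13900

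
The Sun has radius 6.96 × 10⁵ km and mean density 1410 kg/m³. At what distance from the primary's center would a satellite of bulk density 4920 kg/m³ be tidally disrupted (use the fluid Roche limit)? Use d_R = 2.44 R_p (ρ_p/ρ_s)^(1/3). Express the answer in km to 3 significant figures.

d_R = 2.44 × 6.96 × 10⁵ km × (1410/4920)^(1/3)
    = 1.12 × 10⁶ km

1.12 × 10⁶ km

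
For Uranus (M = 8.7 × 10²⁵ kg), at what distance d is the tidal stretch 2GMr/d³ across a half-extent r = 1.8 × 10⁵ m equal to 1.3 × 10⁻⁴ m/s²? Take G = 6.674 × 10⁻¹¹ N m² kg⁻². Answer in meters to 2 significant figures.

2.5 × 10⁸ m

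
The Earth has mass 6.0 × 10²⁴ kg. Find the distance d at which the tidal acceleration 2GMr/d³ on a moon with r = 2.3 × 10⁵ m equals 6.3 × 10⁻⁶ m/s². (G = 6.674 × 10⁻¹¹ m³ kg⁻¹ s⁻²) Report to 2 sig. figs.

3.1 × 10⁸ m

2GMr/d³ = a_tidal  ⇒  d = (2GMr / a_tidal)^(1/3)
d = (2 × 6.674×10⁻¹¹ × (6.0 × 10²⁴) × (2.3 × 10⁵) / (6.3 × 10⁻⁶))^(1/3)
  = 3.1 × 10⁸ m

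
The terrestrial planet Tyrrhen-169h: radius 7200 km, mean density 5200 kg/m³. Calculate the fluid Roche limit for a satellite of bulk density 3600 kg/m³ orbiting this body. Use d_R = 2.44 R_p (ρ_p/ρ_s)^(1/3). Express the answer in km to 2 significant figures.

d_R = 2.44 × 7200 km × (5200/3600)^(1/3)
    = 20000 km

20000 km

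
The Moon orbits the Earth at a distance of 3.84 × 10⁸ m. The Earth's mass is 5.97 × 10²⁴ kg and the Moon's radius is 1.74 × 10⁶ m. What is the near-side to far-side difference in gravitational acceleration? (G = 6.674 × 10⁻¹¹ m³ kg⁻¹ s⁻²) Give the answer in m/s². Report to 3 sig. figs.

Differencing GM/(d−r)² and GM/(d+r)² to first order in r/d gives 4GMr/d³.
Δa = 4GMr/d³
   = 4 × (6.674 × 10⁻¹¹) × (5.97 × 10²⁴) × (1.74 × 10⁶) / (3.84 × 10⁸)³
   = 4.90 × 10⁻⁵ m/s²

4.90 × 10⁻⁵ m/s²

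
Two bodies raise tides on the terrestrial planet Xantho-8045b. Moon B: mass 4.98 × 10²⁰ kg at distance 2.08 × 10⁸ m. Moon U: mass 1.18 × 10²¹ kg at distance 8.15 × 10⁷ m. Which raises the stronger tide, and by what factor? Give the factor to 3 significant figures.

Moon U, by a factor of ≈ 39.4

The tide-raising term goes as M/d³ (the gradient of a 1/d² field).
Moon B: (4.98 × 10²⁰) / (2.08 × 10⁸)³ = 5.534 × 10⁻⁵
Moon U: (1.18 × 10²¹) / (8.15 × 10⁷)³ = 2.180 × 10⁻³
Ratio (larger/smaller) = 39.4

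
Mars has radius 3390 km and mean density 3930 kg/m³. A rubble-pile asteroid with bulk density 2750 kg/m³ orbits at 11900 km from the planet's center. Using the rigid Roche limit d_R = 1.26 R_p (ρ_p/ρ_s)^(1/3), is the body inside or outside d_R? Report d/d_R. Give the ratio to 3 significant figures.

d_R = 1.26 × (3390 km) × (3930/2750)^(1/3) = 4811 km
d/d_R = (11900) / (4811) = 2.47
Since d/d_R > 1, the body is outside the Roche limit.

outside; d/d_R ≈ 2.47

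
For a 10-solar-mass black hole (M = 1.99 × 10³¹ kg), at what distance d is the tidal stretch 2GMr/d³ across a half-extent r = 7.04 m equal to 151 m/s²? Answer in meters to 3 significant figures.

4.98 × 10⁶ m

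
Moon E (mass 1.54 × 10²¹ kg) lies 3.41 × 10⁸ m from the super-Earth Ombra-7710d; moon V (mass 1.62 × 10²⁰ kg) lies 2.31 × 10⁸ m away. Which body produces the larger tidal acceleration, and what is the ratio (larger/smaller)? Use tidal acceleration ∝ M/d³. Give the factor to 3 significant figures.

The tide-raising term goes as M/d³ (the gradient of a 1/d² field).
Moon E: (1.54 × 10²¹) / (3.41 × 10⁸)³ = 3.884 × 10⁻⁵
Moon V: (1.62 × 10²⁰) / (2.31 × 10⁸)³ = 1.314 × 10⁻⁵
Ratio (larger/smaller) = 2.96

Moon E, by a factor of ≈ 2.96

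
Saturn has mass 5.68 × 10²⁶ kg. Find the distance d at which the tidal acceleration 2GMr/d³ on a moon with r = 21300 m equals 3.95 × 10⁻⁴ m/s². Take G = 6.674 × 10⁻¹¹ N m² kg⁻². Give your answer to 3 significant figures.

2GMr/d³ = a_tidal  ⇒  d = (2GMr / a_tidal)^(1/3)
d = (2 × 6.674×10⁻¹¹ × (5.68 × 10²⁶) × (21300) / (3.95 × 10⁻⁴))^(1/3)
  = 1.60 × 10⁸ m

1.60 × 10⁸ m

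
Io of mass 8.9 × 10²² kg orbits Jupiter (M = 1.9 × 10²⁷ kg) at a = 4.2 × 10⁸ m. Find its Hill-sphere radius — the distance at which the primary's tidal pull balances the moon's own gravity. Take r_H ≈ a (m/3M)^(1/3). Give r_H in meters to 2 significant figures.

r_H ≈ a (m/3M)^(1/3)
    = (4.2 × 10⁸) × (8.9 × 10²² / (3 × 1.9 × 10²⁷))^(1/3)
    = 1.0 × 10⁷ m

1.0 × 10⁷ m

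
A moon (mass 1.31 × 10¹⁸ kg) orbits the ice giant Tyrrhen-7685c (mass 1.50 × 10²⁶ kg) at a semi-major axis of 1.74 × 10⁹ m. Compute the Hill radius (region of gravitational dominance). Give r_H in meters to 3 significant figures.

2.48 × 10⁶ m

r_H ≈ a (m/3M)^(1/3)
    = (1.74 × 10⁹) × (1.31 × 10¹⁸ / (3 × 1.50 × 10²⁶))^(1/3)
    = 2.48 × 10⁶ m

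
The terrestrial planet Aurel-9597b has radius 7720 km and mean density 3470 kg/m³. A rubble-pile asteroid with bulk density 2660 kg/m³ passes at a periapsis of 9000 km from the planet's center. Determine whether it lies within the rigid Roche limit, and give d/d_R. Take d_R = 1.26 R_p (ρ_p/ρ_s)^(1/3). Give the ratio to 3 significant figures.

d_R = 1.26 × (7720 km) × (3470/2660)^(1/3) = 10630 km
d/d_R = (9000) / (10630) = 0.847
Since d/d_R < 1, the body is inside the Roche limit.

inside; d/d_R ≈ 0.847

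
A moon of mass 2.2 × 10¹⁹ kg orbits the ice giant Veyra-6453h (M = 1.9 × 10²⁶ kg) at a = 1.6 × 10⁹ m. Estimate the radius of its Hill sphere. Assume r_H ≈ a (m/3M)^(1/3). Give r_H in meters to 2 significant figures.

r_H ≈ a (m/3M)^(1/3)
    = (1.6 × 10⁹) × (2.2 × 10¹⁹ / (3 × 1.9 × 10²⁶))^(1/3)
    = 5.4 × 10⁶ m

5.4 × 10⁶ m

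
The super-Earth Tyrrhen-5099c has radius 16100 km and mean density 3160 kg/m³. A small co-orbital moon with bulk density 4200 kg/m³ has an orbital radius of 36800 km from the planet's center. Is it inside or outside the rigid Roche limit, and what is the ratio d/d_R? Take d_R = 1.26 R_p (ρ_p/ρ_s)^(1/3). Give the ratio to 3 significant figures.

outside; d/d_R ≈ 1.99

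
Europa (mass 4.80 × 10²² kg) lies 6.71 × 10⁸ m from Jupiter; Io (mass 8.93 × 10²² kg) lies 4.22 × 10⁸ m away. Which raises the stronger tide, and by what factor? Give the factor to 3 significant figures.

Io, by a factor of ≈ 7.48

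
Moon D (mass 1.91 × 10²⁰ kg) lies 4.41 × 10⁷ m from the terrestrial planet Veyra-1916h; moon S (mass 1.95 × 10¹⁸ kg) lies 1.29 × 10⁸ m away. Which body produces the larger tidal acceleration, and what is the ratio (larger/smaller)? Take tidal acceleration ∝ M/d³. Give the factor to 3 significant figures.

Tidal acceleration ∝ M/d³, so compare M/d³ for each.
Moon D: (1.91 × 10²⁰) / (4.41 × 10⁷)³ = 2.227 × 10⁻³
Moon S: (1.95 × 10¹⁸) / (1.29 × 10⁸)³ = 9.084 × 10⁻⁷
Ratio (larger/smaller) = 2450

Moon D, by a factor of ≈ 2450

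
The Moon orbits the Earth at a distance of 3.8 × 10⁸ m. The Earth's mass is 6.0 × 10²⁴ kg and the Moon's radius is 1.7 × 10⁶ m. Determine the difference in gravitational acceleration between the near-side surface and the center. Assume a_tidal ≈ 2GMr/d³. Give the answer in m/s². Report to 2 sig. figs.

a_tidal = 2GMr/d³
        = 2 × (6.674 × 10⁻¹¹) × (6.0 × 10²⁴) × (1.7 × 10⁶) / (3.8 × 10⁸)³
        = 2.5 × 10⁻⁵ m/s²

2.5 × 10⁻⁵ m/s²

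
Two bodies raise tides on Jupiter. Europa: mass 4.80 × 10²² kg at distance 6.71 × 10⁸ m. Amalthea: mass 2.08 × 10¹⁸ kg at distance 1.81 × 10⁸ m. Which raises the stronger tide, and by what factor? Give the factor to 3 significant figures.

The tide-raising term goes as M/d³ (the gradient of a 1/d² field).
Europa: (4.80 × 10²²) / (6.71 × 10⁸)³ = 1.589 × 10⁻⁴
Amalthea: (2.08 × 10¹⁸) / (1.81 × 10⁸)³ = 3.508 × 10⁻⁷
Ratio (larger/smaller) = 453

Europa, by a factor of ≈ 453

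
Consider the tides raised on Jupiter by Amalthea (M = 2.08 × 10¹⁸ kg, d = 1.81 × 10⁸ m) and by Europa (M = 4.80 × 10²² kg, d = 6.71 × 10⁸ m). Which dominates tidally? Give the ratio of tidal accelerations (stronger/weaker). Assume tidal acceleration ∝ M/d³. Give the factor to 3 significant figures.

Europa, by a factor of ≈ 453

Compare M/d³ for the two perturbers:
Amalthea: (2.08 × 10¹⁸) / (1.81 × 10⁸)³ = 3.508 × 10⁻⁷
Europa: (4.80 × 10²²) / (6.71 × 10⁸)³ = 1.589 × 10⁻⁴
Ratio (larger/smaller) = 453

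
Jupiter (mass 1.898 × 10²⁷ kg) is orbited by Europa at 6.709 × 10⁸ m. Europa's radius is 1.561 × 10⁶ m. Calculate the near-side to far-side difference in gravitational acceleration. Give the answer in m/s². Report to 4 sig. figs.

2.619 × 10⁻³ m/s²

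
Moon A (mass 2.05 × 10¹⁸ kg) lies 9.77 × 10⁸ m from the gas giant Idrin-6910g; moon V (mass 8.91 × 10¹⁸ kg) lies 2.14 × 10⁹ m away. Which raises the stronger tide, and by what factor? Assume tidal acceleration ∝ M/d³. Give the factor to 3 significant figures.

Moon A, by a factor of ≈ 2.42

Compare M/d³ for the two perturbers:
Moon A: (2.05 × 10¹⁸) / (9.77 × 10⁸)³ = 2.198 × 10⁻⁹
Moon V: (8.91 × 10¹⁸) / (2.14 × 10⁹)³ = 9.092 × 10⁻¹⁰
Ratio (larger/smaller) = 2.42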